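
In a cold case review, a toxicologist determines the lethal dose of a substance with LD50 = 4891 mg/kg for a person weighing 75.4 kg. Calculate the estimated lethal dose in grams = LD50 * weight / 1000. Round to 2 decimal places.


Lethal dose calculation:
Lethal dose = LD50 * body_weight / 1000
= 4891 * 75.4 / 1000
= 368781.4 / 1000
= 368.78 g

368.78


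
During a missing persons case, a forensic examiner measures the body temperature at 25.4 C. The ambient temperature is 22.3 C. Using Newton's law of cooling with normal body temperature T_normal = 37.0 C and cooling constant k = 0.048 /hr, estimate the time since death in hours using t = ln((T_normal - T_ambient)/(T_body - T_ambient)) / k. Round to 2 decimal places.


Using Newton's law of cooling:
t = ln((T_normal - T_ambient) / (T_body - T_ambient)) / k
T_normal - T_ambient = 14.7
T_body - T_ambient = 3.1
Ratio = 4.741935
ln(ratio) = 1.556445
t = 1.556445 / 0.048 = 32.43 hours

32.43


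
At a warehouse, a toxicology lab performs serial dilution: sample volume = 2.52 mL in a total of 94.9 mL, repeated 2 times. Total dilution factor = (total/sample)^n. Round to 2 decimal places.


Dilution factor calculation:
Single dilution = V_total / V_sample = 94.9 / 2.52 ≈ 37.65873
Number of dilutions = 2
Total DF = (94.9 / 2.52)^2 (full precision, rounded at the end) = 1418.18

1418.18


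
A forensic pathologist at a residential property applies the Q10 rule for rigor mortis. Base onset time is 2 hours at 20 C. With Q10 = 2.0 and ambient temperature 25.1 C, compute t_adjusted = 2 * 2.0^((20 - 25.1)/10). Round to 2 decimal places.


Rigor mortis time adjustment:
Exponent = (T_ref - T_actual) / 10 = (20 - 25.1) / 10 = -0.51
Q10 factor = 2.0^-0.51 = 0.70222
t_adjusted = 2 * 0.70222 = 1.40 hours

1.40


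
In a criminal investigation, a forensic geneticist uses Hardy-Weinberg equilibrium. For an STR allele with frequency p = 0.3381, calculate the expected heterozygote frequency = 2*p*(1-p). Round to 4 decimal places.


Hardy-Weinberg heterozygote frequency:
q = 1 - p = 1 - 0.3381 = 0.6619
2pq = 2 * 0.3381 * 0.6619 = 0.4476

0.4476


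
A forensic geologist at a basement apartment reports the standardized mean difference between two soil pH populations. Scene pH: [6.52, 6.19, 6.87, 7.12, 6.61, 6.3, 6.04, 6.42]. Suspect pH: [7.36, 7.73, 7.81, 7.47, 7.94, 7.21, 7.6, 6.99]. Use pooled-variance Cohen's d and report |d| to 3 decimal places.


Pooled-variance Cohen's d for soil pH comparison:
Scene mean = 52.07 / 8 = 6.50875
Suspect mean = 60.11 / 8 = 7.51375
Scene sample variance s_s^2 = 0.126755
Suspect sample variance s_c^2 = 0.102255
Pooled variance = ((n_s-1)*s_s^2 + (n_c-1)*s_c^2) / (n_s + n_c - 2) = 0.114505
Pooled SD = sqrt(0.114505) = 0.338386
Mean difference = -1.005
|d| = |-1.005| / 0.338386 = 2.970

2.970


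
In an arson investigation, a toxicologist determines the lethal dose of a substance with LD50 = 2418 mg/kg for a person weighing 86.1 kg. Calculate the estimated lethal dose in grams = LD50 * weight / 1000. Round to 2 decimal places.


Lethal dose calculation:
Lethal dose = LD50 * body_weight / 1000
= 2418 * 86.1 / 1000
= 208189.8 / 1000
= 208.19 g

208.19


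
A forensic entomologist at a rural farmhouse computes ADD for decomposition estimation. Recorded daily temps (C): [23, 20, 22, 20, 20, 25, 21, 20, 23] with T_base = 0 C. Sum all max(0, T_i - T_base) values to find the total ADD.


Computing ADD day by day:
Day 1: max(0, 23 - 0) = 23
Day 2: max(0, 20 - 0) = 20
Day 3: max(0, 22 - 0) = 22
Day 4: max(0, 20 - 0) = 20
Day 5: max(0, 20 - 0) = 20
Day 6: max(0, 25 - 0) = 25
Day 7: max(0, 21 - 0) = 21
Day 8: max(0, 20 - 0) = 20
Day 9: max(0, 23 - 0) = 23
Total ADD = 194

194


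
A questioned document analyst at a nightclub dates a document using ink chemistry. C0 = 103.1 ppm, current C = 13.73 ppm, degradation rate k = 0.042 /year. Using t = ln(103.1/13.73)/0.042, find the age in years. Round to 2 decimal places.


Document age estimation:
C0/C = 103.1 / 13.73 = 7.509104
ln(C0/C) = 2.016116
t = 2.016116 / 0.042 = 48.00 years

48.00


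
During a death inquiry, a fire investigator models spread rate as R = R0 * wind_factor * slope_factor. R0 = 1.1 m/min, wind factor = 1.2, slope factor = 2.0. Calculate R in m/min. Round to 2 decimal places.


Fire spread rate calculation:
R = R0 * wind_factor * slope_factor
= 1.1 * 1.2 * 2.0
= 1.32 * 2.0
= 2.64 m/min

2.64


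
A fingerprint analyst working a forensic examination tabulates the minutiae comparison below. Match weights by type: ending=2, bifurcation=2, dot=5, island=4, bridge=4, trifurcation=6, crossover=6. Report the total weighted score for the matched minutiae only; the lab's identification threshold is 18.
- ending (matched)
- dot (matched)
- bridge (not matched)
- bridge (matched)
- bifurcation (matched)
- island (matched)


Weighted minutiae match score:
  ending: matched, +2 (running total 2)
  dot: matched, +5 (running total 7)
  bridge: not matched, +0
  bridge: matched, +4 (running total 11)
  bifurcation: matched, +2 (running total 13)
  island: matched, +4 (running total 17)
Total score = 17
Threshold = 18; verdict = inconclusive

17


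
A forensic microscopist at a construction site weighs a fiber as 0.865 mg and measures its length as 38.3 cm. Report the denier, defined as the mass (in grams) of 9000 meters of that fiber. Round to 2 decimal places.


Denier calculation:
Mass in grams = 0.865 mg / 1000 = 0.000865 g
Length in meters = 38.3 cm / 100 = 0.383 m
Linear density = mass / length = 0.000865 / 0.383 = 0.00225849 g/m
Denier = (g/m) * 9000 = 0.00225849 * 9000 = 20.33

20.33


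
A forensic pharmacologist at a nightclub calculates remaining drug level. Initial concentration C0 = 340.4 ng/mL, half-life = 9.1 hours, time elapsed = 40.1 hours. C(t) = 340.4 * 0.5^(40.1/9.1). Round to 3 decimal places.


Drug concentration decay:
Number of half-lives = t / t_half = 40.1 / 9.1 = 4.406593
Decay factor = 0.5^4.406593 = 0.04715018
C(t) = 340.4 * 0.04715018 = 16.050 ng/mL

16.050


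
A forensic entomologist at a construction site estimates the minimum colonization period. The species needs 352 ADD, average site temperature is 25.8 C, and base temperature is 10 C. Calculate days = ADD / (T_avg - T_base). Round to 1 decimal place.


Insect development time:
Effective temperature = avg_temp - T_base = 25.8 - 10 = 15.8 C
Days = ADD / effective_temp = 352 / 15.8 = 22.3 days

22.3


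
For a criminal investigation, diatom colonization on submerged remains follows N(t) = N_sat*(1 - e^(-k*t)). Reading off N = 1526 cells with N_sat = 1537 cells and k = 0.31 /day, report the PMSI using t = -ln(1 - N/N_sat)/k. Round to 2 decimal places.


PMSI from diatom colonization curve:
N / N_sat = 1526 / 1537 = 0.992843
1 - N/N_sat = 0.007157
ln(1 - N/N_sat) = -4.939664
t = -ln(1 - N/N_sat) / k = -(-4.939664) / 0.31 = 15.93 days

15.93


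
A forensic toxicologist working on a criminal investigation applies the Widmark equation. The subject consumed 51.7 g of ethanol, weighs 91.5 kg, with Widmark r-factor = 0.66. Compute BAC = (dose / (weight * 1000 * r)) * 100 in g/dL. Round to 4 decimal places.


Applying the Widmark formula:
BAC = (dose_g / (body_wt * 1000 * r)) * 100
Denominator = 91.5 * 1000 * 0.66 = 60390
BAC = (51.7 / 60390) * 100
BAC = 0.0856 g/dL

0.0856


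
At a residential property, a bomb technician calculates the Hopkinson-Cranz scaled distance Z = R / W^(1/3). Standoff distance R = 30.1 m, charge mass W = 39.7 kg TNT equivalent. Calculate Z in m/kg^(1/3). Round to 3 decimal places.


Scaled distance calculation:
W^(1/3) = 39.7^(1/3) = 3.411381
Z = R / W^(1/3) = 30.1 / 3.411381
Z = 8.823 m/kg^(1/3)

8.823


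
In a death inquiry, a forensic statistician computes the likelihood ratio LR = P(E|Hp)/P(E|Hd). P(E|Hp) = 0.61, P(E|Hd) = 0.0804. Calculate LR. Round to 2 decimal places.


Likelihood ratio calculation:
LR = P(E|Hp) / P(E|Hd)
LR = 0.61 / 0.0804
LR = 7.59

7.59


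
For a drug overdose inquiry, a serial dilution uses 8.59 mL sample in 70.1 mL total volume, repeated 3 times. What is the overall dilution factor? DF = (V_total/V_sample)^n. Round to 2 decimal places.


Dilution factor calculation:
Single dilution = V_total / V_sample = 70.1 / 8.59 ≈ 8.160652
Number of dilutions = 3
Total DF = (70.1 / 8.59)^3 (full precision, rounded at the end) = 543.47

543.47


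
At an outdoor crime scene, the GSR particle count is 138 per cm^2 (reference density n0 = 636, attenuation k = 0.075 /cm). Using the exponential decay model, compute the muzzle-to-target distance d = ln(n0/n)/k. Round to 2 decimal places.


GSR distance calculation:
n0/n = 636 / 138 = 4.608696
ln(n0/n) = 1.527945
d = 1.527945 / 0.075 = 20.37 cm

20.37


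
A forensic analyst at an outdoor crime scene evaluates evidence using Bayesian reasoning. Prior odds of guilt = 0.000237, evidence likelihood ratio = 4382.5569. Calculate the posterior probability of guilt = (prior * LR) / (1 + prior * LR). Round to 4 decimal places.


Bayesian evidence evaluation:
Posterior odds = prior_odds * LR = 0.000237 * 4382.5569 = 1.038666
Posterior probability = posterior_odds / (1 + posterior_odds)
= 1.038666 / (1 + 1.038666)
= 1.038666 / 2.038666
= 0.5095

0.5095


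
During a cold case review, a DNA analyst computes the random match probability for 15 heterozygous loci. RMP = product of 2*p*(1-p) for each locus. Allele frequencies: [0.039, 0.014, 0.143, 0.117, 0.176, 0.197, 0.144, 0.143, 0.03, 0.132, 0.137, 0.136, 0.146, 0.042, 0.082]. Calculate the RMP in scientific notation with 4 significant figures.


Computing RMP for 15 loci:
Locus 1: 2 * 0.039 * 0.961 = 0.074958
Locus 2: 2 * 0.014 * 0.986 = 0.027608
Locus 3: 2 * 0.143 * 0.857 = 0.245102
Locus 4: 2 * 0.117 * 0.883 = 0.206622
Locus 5: 2 * 0.176 * 0.824 = 0.290048
Locus 6: 2 * 0.197 * 0.803 = 0.316382
Locus 7: 2 * 0.144 * 0.856 = 0.246528
Locus 8: 2 * 0.143 * 0.857 = 0.245102
Locus 9: 2 * 0.03 * 0.97 = 0.0582
Locus 10: 2 * 0.132 * 0.868 = 0.229152
Locus 11: 2 * 0.137 * 0.863 = 0.236462
Locus 12: 2 * 0.136 * 0.864 = 0.235008
Locus 13: 2 * 0.146 * 0.854 = 0.249368
Locus 14: 2 * 0.042 * 0.958 = 0.080472
Locus 15: 2 * 0.082 * 0.918 = 0.150552
RMP = 1.301e-12

1.301e-12


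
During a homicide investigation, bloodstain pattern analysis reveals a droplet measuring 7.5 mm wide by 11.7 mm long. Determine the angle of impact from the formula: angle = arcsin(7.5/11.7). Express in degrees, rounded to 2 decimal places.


Blood spatter impact angle calculation:
width / length = 7.5 / 11.7 = 0.641026
angle = arcsin(0.641026)
angle = 39.87 degrees

39.87


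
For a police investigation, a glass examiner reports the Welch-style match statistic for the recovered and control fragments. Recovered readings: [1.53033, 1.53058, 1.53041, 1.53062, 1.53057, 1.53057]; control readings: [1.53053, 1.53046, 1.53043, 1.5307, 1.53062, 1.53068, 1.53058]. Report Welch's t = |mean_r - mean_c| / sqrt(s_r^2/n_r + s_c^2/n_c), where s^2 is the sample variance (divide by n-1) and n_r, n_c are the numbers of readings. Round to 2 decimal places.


Welch's t-criterion for glass RI comparison:
Recovered mean = sum / n_r = 9.18308 / 6 = 1.5305133
Control mean = sum / n_c = 10.714 / 7 = 1.5305714
Recovered sample variance s_r^2 = 1.33067e-08
Control sample variance s_c^2 = 1.08143e-08
Welch SE (unpooled) = sqrt(s_r^2/n_r + s_c^2/n_c) = sqrt(2.21778e-09 + 1.5449e-09) = sqrt(3.76268e-09) = 6.13407e-05
|mean_r - mean_c| = 5.80952e-05
t = 5.80952e-05 / 6.13407e-05 = 0.95

0.95


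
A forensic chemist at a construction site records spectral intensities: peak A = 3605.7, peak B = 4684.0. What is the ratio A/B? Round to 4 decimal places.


Spectral peak ratio:
Peak A = 3605.7 counts
Peak B = 4684.0 counts
Ratio = 3605.7 / 4684.0 = 0.7698

0.7698


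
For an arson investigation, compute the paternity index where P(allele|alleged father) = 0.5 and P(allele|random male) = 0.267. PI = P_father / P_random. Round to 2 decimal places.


Paternity Index calculation:
PI = P(allele|father) / P(allele|random)
PI = 0.5 / 0.267
PI = 1.87

1.87


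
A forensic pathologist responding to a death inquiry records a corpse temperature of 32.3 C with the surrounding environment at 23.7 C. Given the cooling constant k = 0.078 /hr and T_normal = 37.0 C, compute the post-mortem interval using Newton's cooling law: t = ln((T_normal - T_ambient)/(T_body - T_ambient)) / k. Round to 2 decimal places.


Using Newton's law of cooling:
t = ln((T_normal - T_ambient) / (T_body - T_ambient)) / k
T_normal - T_ambient = 13.3
T_body - T_ambient = 8.6
Ratio = 1.546512
ln(ratio) = 0.436002
t = 0.436002 / 0.078 = 5.59 hours

5.59


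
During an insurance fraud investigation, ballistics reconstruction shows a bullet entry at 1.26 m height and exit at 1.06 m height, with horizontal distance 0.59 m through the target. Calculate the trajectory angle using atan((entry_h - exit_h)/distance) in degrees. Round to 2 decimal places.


Bullet trajectory angle:
Height difference = 1.26 - 1.06 = 0.2 m
angle = atan(0.2 / 0.59)
angle = atan(0.338983)
angle = 18.73 degrees

18.73


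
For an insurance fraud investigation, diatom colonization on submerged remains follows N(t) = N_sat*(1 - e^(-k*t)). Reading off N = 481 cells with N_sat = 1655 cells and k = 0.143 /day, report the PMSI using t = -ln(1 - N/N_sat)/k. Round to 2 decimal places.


PMSI from diatom colonization curve:
N / N_sat = 481 / 1655 = 0.290634
1 - N/N_sat = 0.709366
ln(1 - N/N_sat) = -0.343384
t = -ln(1 - N/N_sat) / k = -(-0.343384) / 0.143 = 2.40 days

2.40


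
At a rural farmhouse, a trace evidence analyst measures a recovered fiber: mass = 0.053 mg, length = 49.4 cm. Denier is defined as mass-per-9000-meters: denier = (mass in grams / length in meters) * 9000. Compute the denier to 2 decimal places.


Denier calculation:
Mass in grams = 0.053 mg / 1000 = 0.000053 g
Length in meters = 49.4 cm / 100 = 0.494 m
Linear density = mass / length = 0.000053 / 0.494 = 0.00010729 g/m
Denier = (g/m) * 9000 = 0.00010729 * 9000 = 0.97

0.97


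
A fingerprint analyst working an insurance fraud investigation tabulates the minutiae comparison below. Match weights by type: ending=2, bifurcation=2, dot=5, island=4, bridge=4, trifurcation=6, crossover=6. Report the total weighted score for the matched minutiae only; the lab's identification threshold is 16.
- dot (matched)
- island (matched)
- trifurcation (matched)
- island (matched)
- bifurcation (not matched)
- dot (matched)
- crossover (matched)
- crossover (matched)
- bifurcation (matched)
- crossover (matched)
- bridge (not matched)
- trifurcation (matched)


Weighted minutiae match score:
  dot: matched, +5 (running total 5)
  island: matched, +4 (running total 9)
  trifurcation: matched, +6 (running total 15)
  island: matched, +4 (running total 19)
  bifurcation: not matched, +0
  dot: matched, +5 (running total 24)
  crossover: matched, +6 (running total 30)
  crossover: matched, +6 (running total 36)
  bifurcation: matched, +2 (running total 38)
  crossover: matched, +6 (running total 44)
  bridge: not matched, +0
  trifurcation: matched, +6 (running total 50)
Total score = 50
Threshold = 16; verdict = identification

50


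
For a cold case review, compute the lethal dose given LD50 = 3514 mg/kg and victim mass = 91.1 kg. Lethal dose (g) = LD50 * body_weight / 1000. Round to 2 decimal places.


Lethal dose calculation:
Lethal dose = LD50 * body_weight / 1000
= 3514 * 91.1 / 1000
= 320125.4 / 1000
= 320.13 g

320.13


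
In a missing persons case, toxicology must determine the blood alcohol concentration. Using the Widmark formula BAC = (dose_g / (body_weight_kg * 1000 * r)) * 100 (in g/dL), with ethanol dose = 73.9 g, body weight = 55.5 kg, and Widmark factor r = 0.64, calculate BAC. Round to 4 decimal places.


Applying the Widmark formula:
BAC = (dose_g / (body_wt * 1000 * r)) * 100
Denominator = 55.5 * 1000 * 0.64 = 35520
BAC = (73.9 / 35520) * 100
BAC = 0.2081 g/dL

0.2081


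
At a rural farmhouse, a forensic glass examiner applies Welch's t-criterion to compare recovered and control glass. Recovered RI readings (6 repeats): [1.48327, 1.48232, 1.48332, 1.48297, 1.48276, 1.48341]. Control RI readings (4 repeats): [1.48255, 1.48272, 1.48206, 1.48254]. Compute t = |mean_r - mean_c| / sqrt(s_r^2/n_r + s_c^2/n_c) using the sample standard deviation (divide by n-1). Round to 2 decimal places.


Welch's t-criterion for glass RI comparison:
Recovered mean = sum / n_r = 8.89805 / 6 = 1.4830083
Control mean = sum / n_c = 5.92987 / 4 = 1.4824675
Recovered sample variance s_r^2 = 1.72777e-07
Control sample variance s_c^2 = 8.0625e-08
Welch SE (unpooled) = sqrt(s_r^2/n_r + s_c^2/n_c) = sqrt(2.87961e-08 + 2.01563e-08) = sqrt(4.89524e-08) = 0.000221252
|mean_r - mean_c| = 0.000540833
t = 0.000540833 / 0.000221252 = 2.44

2.44


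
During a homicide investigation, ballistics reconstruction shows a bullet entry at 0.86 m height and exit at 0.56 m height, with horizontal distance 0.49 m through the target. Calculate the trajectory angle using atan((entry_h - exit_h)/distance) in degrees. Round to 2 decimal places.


Bullet trajectory angle:
Height difference = 0.86 - 0.56 = 0.3 m
angle = atan(0.3 / 0.49)
angle = atan(0.612245)
angle = 31.48 degrees

31.48


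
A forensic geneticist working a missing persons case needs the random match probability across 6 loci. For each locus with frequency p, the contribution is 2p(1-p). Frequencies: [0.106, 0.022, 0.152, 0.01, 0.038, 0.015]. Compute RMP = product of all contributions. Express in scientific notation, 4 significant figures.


Computing RMP for 6 loci:
Locus 1: 2 * 0.106 * 0.894 = 0.189528
Locus 2: 2 * 0.022 * 0.978 = 0.043032
Locus 3: 2 * 0.152 * 0.848 = 0.257792
Locus 4: 2 * 0.01 * 0.99 = 0.0198
Locus 5: 2 * 0.038 * 0.962 = 0.073112
Locus 6: 2 * 0.015 * 0.985 = 0.02955
RMP = 8.994e-08

8.994e-08


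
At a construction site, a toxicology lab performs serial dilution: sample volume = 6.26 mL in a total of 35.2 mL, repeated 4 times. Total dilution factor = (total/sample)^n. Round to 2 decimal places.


Dilution factor calculation:
Single dilution = V_total / V_sample = 35.2 / 6.26 ≈ 5.623003
Number of dilutions = 4
Total DF = (35.2 / 6.26)^4 (full precision, rounded at the end) = 999.71

999.71


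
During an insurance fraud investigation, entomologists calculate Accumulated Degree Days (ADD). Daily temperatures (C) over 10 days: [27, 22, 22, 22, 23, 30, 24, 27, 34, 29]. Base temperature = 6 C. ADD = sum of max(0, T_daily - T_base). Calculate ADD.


Computing ADD day by day:
Day 1: max(0, 27 - 6) = 21
Day 2: max(0, 22 - 6) = 16
Day 3: max(0, 22 - 6) = 16
Day 4: max(0, 22 - 6) = 16
Day 5: max(0, 23 - 6) = 17
Day 6: max(0, 30 - 6) = 24
Day 7: max(0, 24 - 6) = 18
Day 8: max(0, 27 - 6) = 21
Day 9: max(0, 34 - 6) = 28
Day 10: max(0, 29 - 6) = 23
Total ADD = 200

200


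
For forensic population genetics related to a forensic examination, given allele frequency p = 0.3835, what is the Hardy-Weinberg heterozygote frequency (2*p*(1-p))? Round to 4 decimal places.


Hardy-Weinberg heterozygote frequency:
q = 1 - p = 1 - 0.3835 = 0.6165
2pq = 2 * 0.3835 * 0.6165 = 0.4729

0.4729


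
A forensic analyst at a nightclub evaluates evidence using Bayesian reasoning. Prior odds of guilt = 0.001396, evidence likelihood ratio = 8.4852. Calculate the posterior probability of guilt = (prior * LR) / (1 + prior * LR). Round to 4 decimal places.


Bayesian evidence evaluation:
Posterior odds = prior_odds * LR = 0.001396 * 8.4852 = 0.01184534
Posterior probability = posterior_odds / (1 + posterior_odds)
= 0.01184534 / (1 + 0.01184534)
= 0.01184534 / 1.01184534
= 0.0117

0.0117


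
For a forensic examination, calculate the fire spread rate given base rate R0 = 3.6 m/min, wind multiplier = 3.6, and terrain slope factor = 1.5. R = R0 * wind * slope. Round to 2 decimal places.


Fire spread rate calculation:
R = R0 * wind_factor * slope_factor
= 3.6 * 3.6 * 1.5
= 12.96 * 1.5
= 19.44 m/min

19.44


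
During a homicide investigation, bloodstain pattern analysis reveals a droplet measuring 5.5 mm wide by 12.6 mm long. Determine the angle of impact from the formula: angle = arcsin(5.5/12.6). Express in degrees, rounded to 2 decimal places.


Blood spatter impact angle calculation:
width / length = 5.5 / 12.6 = 0.436508
angle = arcsin(0.436508)
angle = 25.88 degrees

25.88


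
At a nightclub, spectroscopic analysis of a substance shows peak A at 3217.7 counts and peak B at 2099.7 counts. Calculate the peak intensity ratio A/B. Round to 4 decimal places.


Spectral peak ratio:
Peak A = 3217.7 counts
Peak B = 2099.7 counts
Ratio = 3217.7 / 2099.7 = 1.5325

1.5325


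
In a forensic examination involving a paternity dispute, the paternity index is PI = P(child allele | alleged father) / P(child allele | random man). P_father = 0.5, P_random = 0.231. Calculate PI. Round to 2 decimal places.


Paternity Index calculation:
PI = P(allele|father) / P(allele|random)
PI = 0.5 / 0.231
PI = 2.16

2.16


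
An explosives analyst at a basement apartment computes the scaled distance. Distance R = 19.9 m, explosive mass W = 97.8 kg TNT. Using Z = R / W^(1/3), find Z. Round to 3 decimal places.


Scaled distance calculation:
W^(1/3) = 97.8^(1/3) = 4.607298
Z = R / W^(1/3) = 19.9 / 4.607298
Z = 4.319 m/kg^(1/3)

4.319


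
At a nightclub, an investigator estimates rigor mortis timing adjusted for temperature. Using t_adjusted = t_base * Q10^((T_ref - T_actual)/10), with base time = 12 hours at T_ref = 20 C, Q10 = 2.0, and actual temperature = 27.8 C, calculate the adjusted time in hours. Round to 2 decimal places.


Rigor mortis time adjustment:
Exponent = (T_ref - T_actual) / 10 = (20 - 27.8) / 10 = -0.78
Q10 factor = 2.0^-0.78 = 0.58237
t_adjusted = 12 * 0.58237 = 6.99 hours

6.99


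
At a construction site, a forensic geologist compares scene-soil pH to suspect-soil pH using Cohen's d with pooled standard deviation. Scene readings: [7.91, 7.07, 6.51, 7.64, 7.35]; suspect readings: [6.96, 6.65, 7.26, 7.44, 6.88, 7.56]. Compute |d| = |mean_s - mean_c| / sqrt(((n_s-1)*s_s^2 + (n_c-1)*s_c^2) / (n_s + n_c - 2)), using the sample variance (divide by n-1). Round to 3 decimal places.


Pooled-variance Cohen's d for soil pH comparison:
Scene mean = 36.48 / 5 = 7.296
Suspect mean = 42.75 / 6 = 7.125
Scene sample variance s_s^2 = 0.29178
Suspect sample variance s_c^2 = 0.12391
Pooled variance = ((n_s-1)*s_s^2 + (n_c-1)*s_c^2) / (n_s + n_c - 2) = 0.198519
Pooled SD = sqrt(0.198519) = 0.445555
Mean difference = 0.171
|d| = |0.171| / 0.445555 = 0.384

0.384


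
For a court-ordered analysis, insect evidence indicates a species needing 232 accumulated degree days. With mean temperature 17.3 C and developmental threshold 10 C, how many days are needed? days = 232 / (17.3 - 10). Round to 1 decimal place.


Insect development time:
Effective temperature = avg_temp - T_base = 17.3 - 10 = 7.3 C
Days = ADD / effective_temp = 232 / 7.3 = 31.8 days

31.8


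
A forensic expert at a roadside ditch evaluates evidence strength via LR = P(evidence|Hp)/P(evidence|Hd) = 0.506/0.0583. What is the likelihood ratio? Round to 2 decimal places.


Likelihood ratio calculation:
LR = P(E|Hp) / P(E|Hd)
LR = 0.506 / 0.0583
LR = 8.68

8.68


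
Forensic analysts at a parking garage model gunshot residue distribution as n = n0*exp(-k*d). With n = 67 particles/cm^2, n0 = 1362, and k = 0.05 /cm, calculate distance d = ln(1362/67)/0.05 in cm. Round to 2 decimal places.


GSR distance calculation:
n0/n = 1362 / 67 = 20.328358
ln(n0/n) = 3.012017
d = 3.012017 / 0.05 = 60.24 cm

60.24


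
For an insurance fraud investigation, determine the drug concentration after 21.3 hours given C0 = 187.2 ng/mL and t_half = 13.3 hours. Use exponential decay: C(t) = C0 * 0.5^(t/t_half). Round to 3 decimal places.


Drug concentration decay:
Number of half-lives = t / t_half = 21.3 / 13.3 = 1.601504
Decay factor = 0.5^1.601504 = 0.32953326
C(t) = 187.2 * 0.32953326 = 61.689 ng/mL

61.689


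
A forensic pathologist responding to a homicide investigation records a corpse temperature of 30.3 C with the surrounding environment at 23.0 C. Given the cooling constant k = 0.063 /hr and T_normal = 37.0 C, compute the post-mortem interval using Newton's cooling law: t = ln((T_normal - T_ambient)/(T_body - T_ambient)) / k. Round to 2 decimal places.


Using Newton's law of cooling:
t = ln((T_normal - T_ambient) / (T_body - T_ambient)) / k
T_normal - T_ambient = 14.0
T_body - T_ambient = 7.3
Ratio = 1.917808
ln(ratio) = 0.651183
t = 0.651183 / 0.063 = 10.34 hours

10.34


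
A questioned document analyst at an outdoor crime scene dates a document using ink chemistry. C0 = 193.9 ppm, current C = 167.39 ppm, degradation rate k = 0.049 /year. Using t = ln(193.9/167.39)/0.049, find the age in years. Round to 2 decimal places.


Document age estimation:
C0/C = 193.9 / 167.39 = 1.158373
ln(C0/C) = 0.147016
t = 0.147016 / 0.049 = 3.00 years

3.00


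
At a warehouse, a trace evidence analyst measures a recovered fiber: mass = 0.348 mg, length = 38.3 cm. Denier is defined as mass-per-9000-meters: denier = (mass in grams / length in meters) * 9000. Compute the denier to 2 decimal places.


Denier calculation:
Mass in grams = 0.348 mg / 1000 = 0.000348 g
Length in meters = 38.3 cm / 100 = 0.383 m
Linear density = mass / length = 0.000348 / 0.383 = 0.00090862 g/m
Denier = (g/m) * 9000 = 0.00090862 * 9000 = 8.18

8.18


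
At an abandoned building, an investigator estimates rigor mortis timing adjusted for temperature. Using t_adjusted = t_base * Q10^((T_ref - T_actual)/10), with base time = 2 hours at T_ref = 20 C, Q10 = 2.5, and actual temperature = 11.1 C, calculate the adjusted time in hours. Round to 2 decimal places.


Rigor mortis time adjustment:
Exponent = (T_ref - T_actual) / 10 = (20 - 11.1) / 10 = 0.89
Q10 factor = 2.5^0.89 = 2.2603
t_adjusted = 2 * 2.2603 = 4.52 hours

4.52


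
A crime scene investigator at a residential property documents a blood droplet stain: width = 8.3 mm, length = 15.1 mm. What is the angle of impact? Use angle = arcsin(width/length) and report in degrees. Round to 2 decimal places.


Blood spatter impact angle calculation:
width / length = 8.3 / 15.1 = 0.549669
angle = arcsin(0.549669)
angle = 33.34 degrees

33.34


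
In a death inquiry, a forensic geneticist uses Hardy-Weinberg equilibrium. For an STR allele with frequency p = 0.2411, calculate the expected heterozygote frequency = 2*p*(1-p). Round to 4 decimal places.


Hardy-Weinberg heterozygote frequency:
q = 1 - p = 1 - 0.2411 = 0.7589
2pq = 2 * 0.2411 * 0.7589 = 0.3659

0.3659


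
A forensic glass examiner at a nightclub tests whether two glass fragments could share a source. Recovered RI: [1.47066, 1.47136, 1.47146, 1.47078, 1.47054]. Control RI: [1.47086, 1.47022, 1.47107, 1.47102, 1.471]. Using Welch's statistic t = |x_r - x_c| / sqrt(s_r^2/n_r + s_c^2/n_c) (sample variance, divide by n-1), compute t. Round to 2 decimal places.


Welch's t-criterion for glass RI comparison:
Recovered mean = sum / n_r = 7.3548 / 5 = 1.47096
Control mean = sum / n_c = 7.35417 / 5 = 1.470834
Recovered sample variance s_r^2 = 1.772e-07
Control sample variance s_c^2 = 1.2388e-07
Welch SE (unpooled) = sqrt(s_r^2/n_r + s_c^2/n_c) = sqrt(3.544e-08 + 2.4776e-08) = sqrt(6.0216e-08) = 0.000245389
|mean_r - mean_c| = 0.000126
t = 0.000126 / 0.000245389 = 0.51

0.51


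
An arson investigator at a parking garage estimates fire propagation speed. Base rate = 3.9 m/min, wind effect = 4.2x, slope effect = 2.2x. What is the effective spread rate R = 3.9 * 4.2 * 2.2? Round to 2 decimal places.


Fire spread rate calculation:
R = R0 * wind_factor * slope_factor
= 3.9 * 4.2 * 2.2
= 16.38 * 2.2
= 36.04 m/min

36.04


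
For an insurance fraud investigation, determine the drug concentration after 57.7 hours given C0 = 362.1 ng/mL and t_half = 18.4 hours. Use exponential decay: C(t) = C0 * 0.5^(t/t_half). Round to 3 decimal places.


Drug concentration decay:
Number of half-lives = t / t_half = 57.7 / 18.4 = 3.13587
Decay factor = 0.5^3.13587 = 0.1137651
C(t) = 362.1 * 0.1137651 = 41.194 ng/mL

41.194


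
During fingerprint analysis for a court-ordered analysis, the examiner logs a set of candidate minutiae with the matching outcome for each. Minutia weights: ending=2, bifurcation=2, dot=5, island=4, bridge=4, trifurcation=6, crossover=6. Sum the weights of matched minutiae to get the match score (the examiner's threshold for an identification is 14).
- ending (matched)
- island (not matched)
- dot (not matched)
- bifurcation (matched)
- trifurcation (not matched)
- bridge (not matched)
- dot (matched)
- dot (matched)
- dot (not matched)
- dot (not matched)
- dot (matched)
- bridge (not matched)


Weighted minutiae match score:
  ending: matched, +2 (running total 2)
  island: not matched, +0
  dot: not matched, +0
  bifurcation: matched, +2 (running total 4)
  trifurcation: not matched, +0
  bridge: not matched, +0
  dot: matched, +5 (running total 9)
  dot: matched, +5 (running total 14)
  dot: not matched, +0
  dot: not matched, +0
  dot: matched, +5 (running total 19)
  bridge: not matched, +0
Total score = 19
Threshold = 14; verdict = identification

19


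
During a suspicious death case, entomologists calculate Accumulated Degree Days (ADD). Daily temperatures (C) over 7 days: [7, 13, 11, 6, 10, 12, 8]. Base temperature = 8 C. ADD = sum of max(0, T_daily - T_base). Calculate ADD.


Computing ADD day by day:
Day 1: max(0, 7 - 8) = 0
Day 2: max(0, 13 - 8) = 5
Day 3: max(0, 11 - 8) = 3
Day 4: max(0, 6 - 8) = 0
Day 5: max(0, 10 - 8) = 2
Day 6: max(0, 12 - 8) = 4
Day 7: max(0, 8 - 8) = 0
Total ADD = 14

14


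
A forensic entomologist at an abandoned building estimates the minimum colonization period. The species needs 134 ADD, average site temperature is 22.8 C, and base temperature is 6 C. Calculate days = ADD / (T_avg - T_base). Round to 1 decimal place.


Insect development time:
Effective temperature = avg_temp - T_base = 22.8 - 6 = 16.8 C
Days = ADD / effective_temp = 134 / 16.8 = 8.0 days

8.0


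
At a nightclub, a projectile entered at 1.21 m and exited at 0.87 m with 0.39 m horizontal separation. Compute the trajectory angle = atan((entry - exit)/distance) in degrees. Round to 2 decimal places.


Bullet trajectory angle:
Height difference = 1.21 - 0.87 = 0.34 m
angle = atan(0.34 / 0.39)
angle = atan(0.871795)
angle = 41.08 degrees

41.08


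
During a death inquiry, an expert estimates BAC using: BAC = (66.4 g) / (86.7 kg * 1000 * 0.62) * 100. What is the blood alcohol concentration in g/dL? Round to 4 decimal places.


Applying the Widmark formula:
BAC = (dose_g / (body_wt * 1000 * r)) * 100
Denominator = 86.7 * 1000 * 0.62 = 53754
BAC = (66.4 / 53754) * 100
BAC = 0.1235 g/dL

0.1235


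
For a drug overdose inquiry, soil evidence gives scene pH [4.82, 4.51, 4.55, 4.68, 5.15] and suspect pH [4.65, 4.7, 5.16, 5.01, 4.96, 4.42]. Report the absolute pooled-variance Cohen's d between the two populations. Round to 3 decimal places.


Pooled-variance Cohen's d for soil pH comparison:
Scene mean = 23.71 / 5 = 4.742
Suspect mean = 28.9 / 6 = 4.816667
Scene sample variance s_s^2 = 0.06677
Suspect sample variance s_c^2 = 0.074907
Pooled variance = ((n_s-1)*s_s^2 + (n_c-1)*s_c^2) / (n_s + n_c - 2) = 0.07129
Pooled SD = sqrt(0.07129) = 0.267002
Mean difference = -0.074667
|d| = |-0.074667| / 0.267002 = 0.280

0.280


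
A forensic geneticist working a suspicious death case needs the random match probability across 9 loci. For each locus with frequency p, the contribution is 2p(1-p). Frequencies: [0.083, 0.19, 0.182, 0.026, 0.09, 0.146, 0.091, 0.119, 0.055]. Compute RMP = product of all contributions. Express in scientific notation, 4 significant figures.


Computing RMP for 9 loci:
Locus 1: 2 * 0.083 * 0.917 = 0.152222
Locus 2: 2 * 0.19 * 0.81 = 0.3078
Locus 3: 2 * 0.182 * 0.818 = 0.297752
Locus 4: 2 * 0.026 * 0.974 = 0.050648
Locus 5: 2 * 0.09 * 0.91 = 0.1638
Locus 6: 2 * 0.146 * 0.854 = 0.249368
Locus 7: 2 * 0.091 * 0.909 = 0.165438
Locus 8: 2 * 0.119 * 0.881 = 0.209678
Locus 9: 2 * 0.055 * 0.945 = 0.10395
RMP = 1.041e-07

1.041e-07


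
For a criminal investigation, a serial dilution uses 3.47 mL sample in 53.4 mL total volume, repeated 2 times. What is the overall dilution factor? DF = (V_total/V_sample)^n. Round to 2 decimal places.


Dilution factor calculation:
Single dilution = V_total / V_sample = 53.4 / 3.47 ≈ 15.389049
Number of dilutions = 2
Total DF = (53.4 / 3.47)^2 (full precision, rounded at the end) = 236.82

236.82


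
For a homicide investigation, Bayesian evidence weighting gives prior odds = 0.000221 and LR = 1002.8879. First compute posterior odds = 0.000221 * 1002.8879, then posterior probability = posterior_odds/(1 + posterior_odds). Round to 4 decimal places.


Bayesian evidence evaluation:
Posterior odds = prior_odds * LR = 0.000221 * 1002.8879 = 0.2216382
Posterior probability = posterior_odds / (1 + posterior_odds)
= 0.2216382 / (1 + 0.2216382)
= 0.2216382 / 1.2216382
= 0.1814

0.1814


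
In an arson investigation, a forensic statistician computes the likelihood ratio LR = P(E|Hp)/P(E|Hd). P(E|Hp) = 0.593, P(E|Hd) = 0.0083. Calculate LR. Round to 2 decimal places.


Likelihood ratio calculation:
LR = P(E|Hp) / P(E|Hd)
LR = 0.593 / 0.0083
LR = 71.45

71.45


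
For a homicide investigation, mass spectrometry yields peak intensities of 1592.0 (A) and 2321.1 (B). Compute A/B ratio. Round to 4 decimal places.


Spectral peak ratio:
Peak A = 1592.0 counts
Peak B = 2321.1 counts
Ratio = 1592.0 / 2321.1 = 0.6859

0.6859


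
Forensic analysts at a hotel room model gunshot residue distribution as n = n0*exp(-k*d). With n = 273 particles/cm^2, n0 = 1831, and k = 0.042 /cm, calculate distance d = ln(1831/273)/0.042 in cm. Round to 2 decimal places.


GSR distance calculation:
n0/n = 1831 / 273 = 6.70696
ln(n0/n) = 1.903146
d = 1.903146 / 0.042 = 45.31 cm

45.31


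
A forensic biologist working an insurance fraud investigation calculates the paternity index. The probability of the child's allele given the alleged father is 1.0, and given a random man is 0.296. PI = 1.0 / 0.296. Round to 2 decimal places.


Paternity Index calculation:
PI = P(allele|father) / P(allele|random)
PI = 1.0 / 0.296
PI = 3.38

3.38


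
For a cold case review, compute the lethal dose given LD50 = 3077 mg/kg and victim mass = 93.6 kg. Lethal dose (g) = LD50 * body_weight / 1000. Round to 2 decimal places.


Lethal dose calculation:
Lethal dose = LD50 * body_weight / 1000
= 3077 * 93.6 / 1000
= 288007.2 / 1000
= 288.01 g

288.01


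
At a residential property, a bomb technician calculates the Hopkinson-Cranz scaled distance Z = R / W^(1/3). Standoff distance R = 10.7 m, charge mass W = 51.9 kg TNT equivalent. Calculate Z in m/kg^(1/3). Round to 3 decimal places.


Scaled distance calculation:
W^(1/3) = 51.9^(1/3) = 3.730117
Z = R / W^(1/3) = 10.7 / 3.730117
Z = 2.869 m/kg^(1/3)

2.869


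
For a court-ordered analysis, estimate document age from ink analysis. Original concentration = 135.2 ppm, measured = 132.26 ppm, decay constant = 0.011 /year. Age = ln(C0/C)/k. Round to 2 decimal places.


Document age estimation:
C0/C = 135.2 / 132.26 = 1.022229
ln(C0/C) = 0.021986
t = 0.021986 / 0.011 = 2.00 years

2.00


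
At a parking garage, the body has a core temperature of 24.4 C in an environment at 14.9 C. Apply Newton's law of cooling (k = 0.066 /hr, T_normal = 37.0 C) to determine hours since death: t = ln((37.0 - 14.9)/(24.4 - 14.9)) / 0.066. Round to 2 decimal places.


Using Newton's law of cooling:
t = ln((T_normal - T_ambient) / (T_body - T_ambient)) / k
T_normal - T_ambient = 22.1
T_body - T_ambient = 9.5
Ratio = 2.326316
ln(ratio) = 0.844286
t = 0.844286 / 0.066 = 12.79 hours

12.79


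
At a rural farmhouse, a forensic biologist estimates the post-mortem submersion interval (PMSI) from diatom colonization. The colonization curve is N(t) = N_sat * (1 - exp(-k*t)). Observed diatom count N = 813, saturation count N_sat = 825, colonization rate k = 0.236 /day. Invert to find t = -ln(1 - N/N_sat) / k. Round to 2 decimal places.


PMSI from diatom colonization curve:
N / N_sat = 813 / 825 = 0.985455
1 - N/N_sat = 0.014545
ln(1 - N/N_sat) = -4.230508
t = -ln(1 - N/N_sat) / k = -(-4.230508) / 0.236 = 17.93 days

17.93


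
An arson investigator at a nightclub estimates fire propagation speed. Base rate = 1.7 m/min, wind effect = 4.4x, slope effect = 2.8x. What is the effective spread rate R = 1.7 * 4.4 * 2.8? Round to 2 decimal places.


Fire spread rate calculation:
R = R0 * wind_factor * slope_factor
= 1.7 * 4.4 * 2.8
= 7.48 * 2.8
= 20.94 m/min

20.94


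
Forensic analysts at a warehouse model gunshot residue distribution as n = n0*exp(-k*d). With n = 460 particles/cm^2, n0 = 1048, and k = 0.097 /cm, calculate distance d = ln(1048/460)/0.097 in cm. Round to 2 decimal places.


GSR distance calculation:
n0/n = 1048 / 460 = 2.278261
ln(n0/n) = 0.823412
d = 0.823412 / 0.097 = 8.49 cm

8.49


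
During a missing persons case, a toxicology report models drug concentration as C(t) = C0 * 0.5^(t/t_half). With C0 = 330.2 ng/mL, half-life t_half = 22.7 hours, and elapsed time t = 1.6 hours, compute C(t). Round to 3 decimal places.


Drug concentration decay:
Number of half-lives = t / t_half = 1.6 / 22.7 = 0.070485
Decay factor = 0.5^0.070485 = 0.9523178
C(t) = 330.2 * 0.9523178 = 314.455 ng/mL

314.455


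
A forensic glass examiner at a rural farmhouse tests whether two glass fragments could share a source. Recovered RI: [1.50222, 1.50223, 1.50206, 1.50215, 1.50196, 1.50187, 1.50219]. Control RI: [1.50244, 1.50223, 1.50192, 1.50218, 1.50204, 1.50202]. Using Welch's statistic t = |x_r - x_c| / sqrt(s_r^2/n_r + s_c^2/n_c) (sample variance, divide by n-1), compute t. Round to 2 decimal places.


Welch's t-criterion for glass RI comparison:
Recovered mean = sum / n_r = 10.51468 / 7 = 1.5020971
Control mean = sum / n_c = 9.01283 / 6 = 1.5021383
Recovered sample variance s_r^2 = 1.93238e-08
Control sample variance s_c^2 = 3.44967e-08
Welch SE (unpooled) = sqrt(s_r^2/n_r + s_c^2/n_c) = sqrt(2.76054e-09 + 5.74944e-09) = sqrt(8.50998e-09) = 9.22496e-05
|mean_r - mean_c| = 4.11905e-05
t = 4.11905e-05 / 9.22496e-05 = 0.45

0.45


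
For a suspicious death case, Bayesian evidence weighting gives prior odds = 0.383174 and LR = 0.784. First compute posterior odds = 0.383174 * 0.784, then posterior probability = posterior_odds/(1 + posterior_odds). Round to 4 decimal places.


Bayesian evidence evaluation:
Posterior odds = prior_odds * LR = 0.383174 * 0.784 = 0.3004084
Posterior probability = posterior_odds / (1 + posterior_odds)
= 0.3004084 / (1 + 0.3004084)
= 0.3004084 / 1.3004084
= 0.2310

0.2310


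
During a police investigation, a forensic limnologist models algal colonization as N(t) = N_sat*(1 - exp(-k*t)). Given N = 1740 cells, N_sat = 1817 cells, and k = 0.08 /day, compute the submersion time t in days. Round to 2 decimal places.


PMSI from diatom colonization curve:
N / N_sat = 1740 / 1817 = 0.957622
1 - N/N_sat = 0.042378
ln(1 - N/N_sat) = -3.161126
t = -ln(1 - N/N_sat) / k = -(-3.161126) / 0.08 = 39.51 days

39.51


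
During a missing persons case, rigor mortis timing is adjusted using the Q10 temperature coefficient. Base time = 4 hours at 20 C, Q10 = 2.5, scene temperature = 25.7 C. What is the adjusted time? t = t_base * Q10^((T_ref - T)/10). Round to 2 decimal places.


Rigor mortis time adjustment:
Exponent = (T_ref - T_actual) / 10 = (20 - 25.7) / 10 = -0.57
Q10 factor = 2.5^-0.57 = 0.59316
t_adjusted = 4 * 0.59316 = 2.37 hours

2.37


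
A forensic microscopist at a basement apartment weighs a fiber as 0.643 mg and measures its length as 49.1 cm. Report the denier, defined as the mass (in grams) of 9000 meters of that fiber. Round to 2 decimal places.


Denier calculation:
Mass in grams = 0.643 mg / 1000 = 0.000643 g
Length in meters = 49.1 cm / 100 = 0.491 m
Linear density = mass / length = 0.000643 / 0.491 = 0.00130957 g/m
Denier = (g/m) * 9000 = 0.00130957 * 9000 = 11.79

11.79
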